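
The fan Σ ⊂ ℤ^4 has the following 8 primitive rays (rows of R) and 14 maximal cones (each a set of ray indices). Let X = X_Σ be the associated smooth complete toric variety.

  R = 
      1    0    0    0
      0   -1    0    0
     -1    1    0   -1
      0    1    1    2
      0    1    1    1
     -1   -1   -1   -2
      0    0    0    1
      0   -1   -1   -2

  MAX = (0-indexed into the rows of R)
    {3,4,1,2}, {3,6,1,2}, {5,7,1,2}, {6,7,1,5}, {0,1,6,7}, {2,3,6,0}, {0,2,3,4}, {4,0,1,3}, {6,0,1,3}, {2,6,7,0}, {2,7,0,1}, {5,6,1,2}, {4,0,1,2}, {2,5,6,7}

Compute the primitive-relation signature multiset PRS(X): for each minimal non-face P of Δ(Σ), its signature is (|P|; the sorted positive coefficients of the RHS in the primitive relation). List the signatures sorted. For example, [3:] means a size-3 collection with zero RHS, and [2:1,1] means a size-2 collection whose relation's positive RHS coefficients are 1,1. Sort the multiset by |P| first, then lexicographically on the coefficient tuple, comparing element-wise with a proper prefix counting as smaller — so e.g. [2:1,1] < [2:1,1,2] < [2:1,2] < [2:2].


Δ(Σ) — 8 vertices, 9 min non-faces:

  P = {3,7}:  v_{3} + v_{7} = 0 — sig = [2:]
  P = {0,5}:  v_{0} + v_{5} = v_{7} — sig = [2:1]
  P = {4,6}:  v_{4} + v_{6} = v_{3} — sig = [2:1]
  P = {4,5}:  v_{4} + v_{5} = v_{1} + v_{2} — sig = [2:1,1]
  P = {3,5}:  v_{3} + v_{5} = v_{1} + v_{2} + v_{6} — sig = [2:1,1,1]
  P = {4,7}:  v_{4} + v_{7} = v_{0} + v_{1} + v_{2} — sig = [2:1,1,1]
  P = {0,1,2,6}:  v_{0} + v_{1} + v_{2} + v_{6} = 0 — sig = [4:]
  P = {0,1,2,3}:  v_{0} + v_{1} + v_{2} + v_{3} = v_{4} — sig = [4:1]
  P = {1,2,6,7}:  v_{1} + v_{2} + v_{6} + v_{7} = v_{5} — sig = [4:1]

Hence PRS(X_Σ) =
    |P|=2: 6 collections, coeffs (), (1), (1), (1,1), (1,1,1), (1,1,1)
    |P|=4: 3 collections, coeffs (), (1), (1)


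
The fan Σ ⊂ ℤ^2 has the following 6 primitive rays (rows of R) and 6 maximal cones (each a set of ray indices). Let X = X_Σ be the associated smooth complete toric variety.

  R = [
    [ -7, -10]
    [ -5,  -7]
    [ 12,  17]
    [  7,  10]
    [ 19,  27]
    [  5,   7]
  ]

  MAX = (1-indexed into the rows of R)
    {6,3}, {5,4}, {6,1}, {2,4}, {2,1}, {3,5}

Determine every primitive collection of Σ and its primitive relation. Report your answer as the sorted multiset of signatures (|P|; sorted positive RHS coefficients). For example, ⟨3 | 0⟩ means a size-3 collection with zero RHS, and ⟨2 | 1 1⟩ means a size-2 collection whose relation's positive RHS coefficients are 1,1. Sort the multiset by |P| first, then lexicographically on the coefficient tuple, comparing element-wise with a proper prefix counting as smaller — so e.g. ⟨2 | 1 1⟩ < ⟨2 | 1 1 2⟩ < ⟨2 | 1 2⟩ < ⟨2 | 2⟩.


The 9 primitive collections of Σ (r=6, n=2):

  • {1,4}:  v_{1} + v_{4} = 0  so sig = ⟨2 | 0⟩
  • {2,6}:  v_{2} + v_{6} = 0  so sig = ⟨2 | 0⟩
  • {1,3}:  v_{1} + v_{3} = v_{6}  so sig = ⟨2 | 1⟩
  • {1,5}:  v_{1} + v_{5} = v_{3}  so sig = ⟨2 | 1⟩
  • {2,3}:  v_{2} + v_{3} = v_{4}  so sig = ⟨2 | 1⟩
  • {3,4}:  v_{3} + v_{4} = v_{5}  so sig = ⟨2 | 1⟩
  • {4,6}:  v_{4} + v_{6} = v_{3}  so sig = ⟨2 | 1⟩
  • {2,5}:  v_{2} + v_{5} = 2·v_{4}  so sig = ⟨2 | 2⟩
  • {5,6}:  v_{5} + v_{6} = 2·v_{3}  so sig = ⟨2 | 2⟩

Sorted signature multiset PRS(X):
    ⟨2 | 0⟩
    ⟨2 | 0⟩
    ⟨2 | 1⟩
    ⟨2 | 1⟩
    ⟨2 | 1⟩
    ⟨2 | 1⟩
    ⟨2 | 1⟩
    ⟨2 | 2⟩
    ⟨2 | 2⟩


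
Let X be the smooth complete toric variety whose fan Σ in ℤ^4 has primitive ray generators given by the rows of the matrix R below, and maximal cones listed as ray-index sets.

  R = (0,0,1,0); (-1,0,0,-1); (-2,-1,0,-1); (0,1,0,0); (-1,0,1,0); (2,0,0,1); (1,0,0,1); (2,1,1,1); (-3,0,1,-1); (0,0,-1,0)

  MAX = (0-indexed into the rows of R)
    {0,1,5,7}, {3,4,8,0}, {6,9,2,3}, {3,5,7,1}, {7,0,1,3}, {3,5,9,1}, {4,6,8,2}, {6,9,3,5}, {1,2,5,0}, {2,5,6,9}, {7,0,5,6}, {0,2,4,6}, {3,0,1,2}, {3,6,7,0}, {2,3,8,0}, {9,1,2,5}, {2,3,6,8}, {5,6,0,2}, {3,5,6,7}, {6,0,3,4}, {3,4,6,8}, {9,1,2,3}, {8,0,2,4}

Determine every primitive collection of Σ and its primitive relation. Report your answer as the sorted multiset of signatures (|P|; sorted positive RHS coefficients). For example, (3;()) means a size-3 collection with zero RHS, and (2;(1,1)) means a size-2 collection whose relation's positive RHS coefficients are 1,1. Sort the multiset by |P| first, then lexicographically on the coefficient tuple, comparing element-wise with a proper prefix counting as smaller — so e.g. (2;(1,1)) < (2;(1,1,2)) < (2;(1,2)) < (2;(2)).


|primitive collections| = 17. Relations:

  {0,9}:  v_{0} + v_{9} = 0  ⟹  sig = (2;())
  {1,6}:  v_{1} + v_{6} = 0  ⟹  sig = (2;())
  {2,7}:  v_{2} + v_{7} = v_{0}  ⟹  sig = (2;(1))
  {5,8}:  v_{5} + v_{8} = v_{4}  ⟹  sig = (2;(1))
  {4,5}:  v_{4} + v_{5} = v_{0} + v_{6}  ⟹  sig = (2;(1,1))
  {7,9}:  v_{7} + v_{9} = v_{3} + v_{5}  ⟹  sig = (2;(1,1))
  {1,4}:  v_{1} + v_{4} = v_{0} + v_{2} + v_{3}  ⟹  sig = (2;(1,1,1))
  {4,9}:  v_{4} + v_{9} = v_{2} + v_{3} + v_{6}  ⟹  sig = (2;(1,1,1))
  {7,8}:  v_{7} + v_{8} = v_{0} + v_{3} + v_{4}  ⟹  sig = (2;(1,1,1))
  {4,7}:  v_{4} + v_{7} = 2·v_{0} + v_{3} + v_{6}  ⟹  sig = (2;(1,1,2))
  {1,8}:  v_{1} + v_{8} = v_{0} + 2·v_{2} + 2·v_{3}  ⟹  sig = (2;(1,2,2))
  {8,9}:  v_{8} + v_{9} = 2·v_{2} + 2·v_{3} + v_{6}  ⟹  sig = (2;(1,2,2))
  {2,3,5}:  v_{2} + v_{3} + v_{5} = 0  ⟹  sig = (3;())
  {0,3,5}:  v_{0} + v_{3} + v_{5} = v_{7}  ⟹  sig = (3;(1))
  {2,3,4}:  v_{2} + v_{3} + v_{4} = v_{8}  ⟹  sig = (3;(1))
  {0,6,8}:  v_{0} + v_{6} + v_{8} = 2·v_{4}  ⟹  sig = (3;(2))
  {0,2,3,6}:  v_{0} + v_{2} + v_{3} + v_{6} = v_{4}  ⟹  sig = (4;(1))

Hence PRS(X_Σ) =
    (2;())
    (2;())
    (2;(1))
    (2;(1))
    (2;(1,1))
    (2;(1,1))
    (2;(1,1,1))
    (2;(1,1,1))
    (2;(1,1,1))
    (2;(1,1,2))
    (2;(1,2,2))
    (2;(1,2,2))
    (3;())
    (3;(1))
    (3;(1))
    (3;(2))
    (4;(1))


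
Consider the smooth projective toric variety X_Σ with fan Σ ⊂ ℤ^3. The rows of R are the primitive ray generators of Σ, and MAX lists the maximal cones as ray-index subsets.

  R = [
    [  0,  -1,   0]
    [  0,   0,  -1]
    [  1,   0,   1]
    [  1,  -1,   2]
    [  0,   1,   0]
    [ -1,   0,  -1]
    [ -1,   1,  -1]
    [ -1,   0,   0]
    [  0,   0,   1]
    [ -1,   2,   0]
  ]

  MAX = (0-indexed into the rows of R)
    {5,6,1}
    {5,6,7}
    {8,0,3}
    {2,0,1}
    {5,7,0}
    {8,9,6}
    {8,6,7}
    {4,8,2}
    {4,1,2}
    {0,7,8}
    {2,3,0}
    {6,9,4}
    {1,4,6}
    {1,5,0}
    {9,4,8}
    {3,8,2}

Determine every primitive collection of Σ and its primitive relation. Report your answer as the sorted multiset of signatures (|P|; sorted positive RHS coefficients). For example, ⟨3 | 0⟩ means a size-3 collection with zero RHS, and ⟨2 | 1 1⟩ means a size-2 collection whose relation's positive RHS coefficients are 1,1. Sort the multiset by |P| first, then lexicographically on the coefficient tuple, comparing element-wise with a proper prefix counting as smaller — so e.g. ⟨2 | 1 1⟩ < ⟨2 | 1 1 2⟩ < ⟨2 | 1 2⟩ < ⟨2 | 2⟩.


The 23 primitive collections of Σ (r=10, n=3):

  P = {0,4}:  v_{0} + v_{4} = 0 ; sig = ⟨2 | 0⟩
  P = {1,8}:  v_{1} + v_{8} = 0 ; sig = ⟨2 | 0⟩
  P = {2,5}:  v_{2} + v_{5} = 0 ; sig = ⟨2 | 0⟩
  P = {0,6}:  v_{0} + v_{6} = v_{5} ; sig = ⟨2 | 1⟩
  P = {1,7}:  v_{1} + v_{7} = v_{5} ; sig = ⟨2 | 1⟩
  P = {2,6}:  v_{2} + v_{6} = v_{4} ; sig = ⟨2 | 1⟩
  P = {2,7}:  v_{2} + v_{7} = v_{8} ; sig = ⟨2 | 1⟩
  P = {3,6}:  v_{3} + v_{6} = v_{8} ; sig = ⟨2 | 1⟩
  P = {4,5}:  v_{4} + v_{5} = v_{6} ; sig = ⟨2 | 1⟩
  P = {5,8}:  v_{5} + v_{8} = v_{7} ; sig = ⟨2 | 1⟩
  P = {0,9}:  v_{0} + v_{9} = v_{6} + v_{8} ; sig = ⟨2 | 1 1⟩
  P = {1,3}:  v_{1} + v_{3} = v_{0} + v_{2} ; sig = ⟨2 | 1 1⟩
  P = {1,9}:  v_{1} + v_{9} = v_{4} + v_{6} ; sig = ⟨2 | 1 1⟩
  P = {3,4}:  v_{3} + v_{4} = v_{2} + v_{8} ; sig = ⟨2 | 1 1⟩
  P = {3,5}:  v_{3} + v_{5} = v_{0} + v_{8} ; sig = ⟨2 | 1 1⟩
  P = {4,7}:  v_{4} + v_{7} = v_{6} + v_{8} ; sig = ⟨2 | 1 1⟩
  P = {2,9}:  v_{2} + v_{9} = 2·v_{4} + v_{8} ; sig = ⟨2 | 1 2⟩
  P = {3,7}:  v_{3} + v_{7} = v_{0} + 2·v_{8} ; sig = ⟨2 | 1 2⟩
  P = {3,9}:  v_{3} + v_{9} = v_{4} + 2·v_{8} ; sig = ⟨2 | 1 2⟩
  P = {5,9}:  v_{5} + v_{9} = 2·v_{6} + v_{8} ; sig = ⟨2 | 1 2⟩
  P = {7,9}:  v_{7} + v_{9} = 2·v_{6} + 2·v_{8} ; sig = ⟨2 | 2 2⟩
  P = {0,2,8}:  v_{0} + v_{2} + v_{8} = v_{3} ; sig = ⟨3 | 1⟩
  P = {4,6,8}:  v_{4} + v_{6} + v_{8} = v_{9} ; sig = ⟨3 | 1⟩

so the primitive-relation signature multiset is
    |P|=2: 21 collections, coeffs (), (), (), (1), (1), (1), (1), (1), (1), (1), (1,1), (1,1), (1,1), (1,1), (1,1), (1,1), (1,2), (1,2), (1,2), (1,2), (2,2)
    |P|=3: 2 collections, coeffs (1), (1)


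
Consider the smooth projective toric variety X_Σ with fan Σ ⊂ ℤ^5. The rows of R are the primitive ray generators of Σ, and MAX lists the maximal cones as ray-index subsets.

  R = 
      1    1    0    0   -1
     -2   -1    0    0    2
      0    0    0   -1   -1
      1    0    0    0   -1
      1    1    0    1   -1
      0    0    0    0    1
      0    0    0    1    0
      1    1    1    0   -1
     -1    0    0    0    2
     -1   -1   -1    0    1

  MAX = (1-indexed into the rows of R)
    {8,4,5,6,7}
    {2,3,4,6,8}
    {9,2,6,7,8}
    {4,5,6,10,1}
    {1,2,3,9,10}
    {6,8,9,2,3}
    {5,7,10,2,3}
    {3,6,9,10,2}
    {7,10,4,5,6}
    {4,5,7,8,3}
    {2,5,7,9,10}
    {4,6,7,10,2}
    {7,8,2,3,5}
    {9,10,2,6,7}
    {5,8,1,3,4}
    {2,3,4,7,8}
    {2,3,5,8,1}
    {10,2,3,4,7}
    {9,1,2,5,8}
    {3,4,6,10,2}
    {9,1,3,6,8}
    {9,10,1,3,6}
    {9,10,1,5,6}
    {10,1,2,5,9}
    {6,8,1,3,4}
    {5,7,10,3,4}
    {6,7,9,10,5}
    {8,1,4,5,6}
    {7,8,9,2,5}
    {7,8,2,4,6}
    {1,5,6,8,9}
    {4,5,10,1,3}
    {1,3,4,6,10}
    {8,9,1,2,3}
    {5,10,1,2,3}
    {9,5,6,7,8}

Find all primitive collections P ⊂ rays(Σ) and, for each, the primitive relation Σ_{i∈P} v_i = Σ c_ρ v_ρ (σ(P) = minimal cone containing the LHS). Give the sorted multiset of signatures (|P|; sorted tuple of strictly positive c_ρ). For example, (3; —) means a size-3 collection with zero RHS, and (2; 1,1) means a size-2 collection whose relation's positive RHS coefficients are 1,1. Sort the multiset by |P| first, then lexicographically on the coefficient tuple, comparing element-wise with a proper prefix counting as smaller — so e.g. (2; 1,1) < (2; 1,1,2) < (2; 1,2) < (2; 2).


Σ has 11 primitive collections:

  {8,10}:  v_{8} + v_{10} = 0  ⟹  sig = (2; —)
  {1,7}:  v_{1} + v_{7} = v_{5}  ⟹  sig = (2; 1)
  {4,9}:  v_{4} + v_{9} = v_{6}  ⟹  sig = (2; 1)
  {1,2,4}:  v_{1} + v_{2} + v_{4} = 0  ⟹  sig = (3; —)
  {3,6,7}:  v_{3} + v_{6} + v_{7} = 0  ⟹  sig = (3; —)
  {1,2,6}:  v_{1} + v_{2} + v_{6} = v_{9}  ⟹  sig = (3; 1)
  {2,4,5}:  v_{2} + v_{4} + v_{5} = v_{7}  ⟹  sig = (3; 1)
  {3,5,6}:  v_{3} + v_{5} + v_{6} = v_{1}  ⟹  sig = (3; 1)
  {2,5,6}:  v_{2} + v_{5} + v_{6} = v_{7} + v_{9}  ⟹  sig = (3; 1,1)
  {3,7,9}:  v_{3} + v_{7} + v_{9} = v_{1} + v_{2}  ⟹  sig = (3; 1,1)
  {3,5,9}:  v_{3} + v_{5} + v_{9} = 2·v_{1} + v_{2}  ⟹  sig = (3; 1,2)

Hence PRS(X_Σ) =
    |P|=2: 3 collections, coeffs (), (1), (1)
    |P|=3: 8 collections, coeffs (), (), (1), (1), (1), (1,1), (1,1), (1,2)


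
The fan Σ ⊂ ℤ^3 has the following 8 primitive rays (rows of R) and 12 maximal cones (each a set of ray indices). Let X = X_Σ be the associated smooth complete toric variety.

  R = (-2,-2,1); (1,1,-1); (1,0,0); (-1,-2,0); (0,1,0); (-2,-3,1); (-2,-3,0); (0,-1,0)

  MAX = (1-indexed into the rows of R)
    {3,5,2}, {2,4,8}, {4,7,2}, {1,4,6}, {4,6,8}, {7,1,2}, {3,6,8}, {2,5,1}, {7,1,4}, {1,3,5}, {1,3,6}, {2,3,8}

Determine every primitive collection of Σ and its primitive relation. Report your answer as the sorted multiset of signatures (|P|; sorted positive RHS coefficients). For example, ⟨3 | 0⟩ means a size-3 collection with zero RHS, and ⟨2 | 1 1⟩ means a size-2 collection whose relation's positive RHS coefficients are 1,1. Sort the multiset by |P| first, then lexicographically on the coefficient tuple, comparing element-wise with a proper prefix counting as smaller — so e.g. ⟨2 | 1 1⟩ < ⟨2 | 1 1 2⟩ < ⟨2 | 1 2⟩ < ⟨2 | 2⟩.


Δ(Σ) — 8 vertices, 12 min non-faces:

  {5,8}:  v_{5} + v_{8} = 0  ⟹  sig = ⟨2 | 0⟩
  {1,8}:  v_{1} + v_{8} = v_{6}  ⟹  sig = ⟨2 | 1⟩
  {2,6}:  v_{2} + v_{6} = v_{4}  ⟹  sig = ⟨2 | 1⟩
  {5,6}:  v_{5} + v_{6} = v_{1}  ⟹  sig = ⟨2 | 1⟩
  {3,7}:  v_{3} + v_{7} = v_{4} + v_{8}  ⟹  sig = ⟨2 | 1 1⟩
  {4,5}:  v_{4} + v_{5} = v_{1} + v_{2}  ⟹  sig = ⟨2 | 1 1⟩
  {6,7}:  v_{6} + v_{7} = v_{1} + 2·v_{4}  ⟹  sig = ⟨2 | 1 2⟩
  {3,4}:  v_{3} + v_{4} = 2·v_{8}  ⟹  sig = ⟨2 | 2⟩
  {7,8}:  v_{7} + v_{8} = 2·v_{4}  ⟹  sig = ⟨2 | 2⟩
  {5,7}:  v_{5} + v_{7} = 2·v_{1} + 2·v_{2}  ⟹  sig = ⟨2 | 2 2⟩
  {1,2,3}:  v_{1} + v_{2} + v_{3} = v_{8}  ⟹  sig = ⟨3 | 1⟩
  {1,2,4}:  v_{1} + v_{2} + v_{4} = v_{7}  ⟹  sig = ⟨3 | 1⟩

Signatures (|P|; sorted positive RHS coefficients), sorted:
{ ⟨2 | 0⟩,  ⟨2 | 1⟩ ×3,  ⟨2 | 1 1⟩ ×2,  ⟨2 | 1 2⟩,  ⟨2 | 2⟩ ×2,  ⟨2 | 2 2⟩,  ⟨3 | 1⟩ ×2 }


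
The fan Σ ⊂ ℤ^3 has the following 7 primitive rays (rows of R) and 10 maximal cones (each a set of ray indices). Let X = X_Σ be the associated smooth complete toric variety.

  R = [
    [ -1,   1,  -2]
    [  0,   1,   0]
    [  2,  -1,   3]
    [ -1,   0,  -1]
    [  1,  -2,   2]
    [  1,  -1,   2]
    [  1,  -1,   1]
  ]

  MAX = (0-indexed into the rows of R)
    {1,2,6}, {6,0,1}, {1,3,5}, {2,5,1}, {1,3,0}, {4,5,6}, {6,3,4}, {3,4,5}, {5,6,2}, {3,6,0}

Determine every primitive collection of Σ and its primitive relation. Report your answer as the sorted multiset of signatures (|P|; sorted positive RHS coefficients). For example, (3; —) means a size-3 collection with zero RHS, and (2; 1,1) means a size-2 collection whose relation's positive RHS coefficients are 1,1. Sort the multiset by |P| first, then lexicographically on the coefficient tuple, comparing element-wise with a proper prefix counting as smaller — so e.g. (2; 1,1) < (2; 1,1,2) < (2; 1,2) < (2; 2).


|primitive collections| = 9. Relations:

  • {0,5}:  v_{0} + v_{5} = 0 — sig = (2; —)
  • {1,4}:  v_{1} + v_{4} = v_{5} — sig = (2; 1)
  • {2,3}:  v_{2} + v_{3} = v_{5} — sig = (2; 1)
  • {0,2}:  v_{0} + v_{2} = v_{1} + v_{6} — sig = (2; 1,1)
  • {0,4}:  v_{0} + v_{4} = v_{3} + v_{6} — sig = (2; 1,1)
  • {2,4}:  v_{2} + v_{4} = 2·v_{5} + v_{6} — sig = (2; 1,2)
  • {1,3,6}:  v_{1} + v_{3} + v_{6} = 0 — sig = (3; —)
  • {1,5,6}:  v_{1} + v_{5} + v_{6} = v_{2} — sig = (3; 1)
  • {3,5,6}:  v_{3} + v_{5} + v_{6} = v_{4} — sig = (3; 1)

so the primitive-relation signature multiset is
[(2; —), (2; 1), (2; 1), (2; 1,1), (2; 1,1), (2; 1,2), (3; —), (3; 1), (3; 1)]


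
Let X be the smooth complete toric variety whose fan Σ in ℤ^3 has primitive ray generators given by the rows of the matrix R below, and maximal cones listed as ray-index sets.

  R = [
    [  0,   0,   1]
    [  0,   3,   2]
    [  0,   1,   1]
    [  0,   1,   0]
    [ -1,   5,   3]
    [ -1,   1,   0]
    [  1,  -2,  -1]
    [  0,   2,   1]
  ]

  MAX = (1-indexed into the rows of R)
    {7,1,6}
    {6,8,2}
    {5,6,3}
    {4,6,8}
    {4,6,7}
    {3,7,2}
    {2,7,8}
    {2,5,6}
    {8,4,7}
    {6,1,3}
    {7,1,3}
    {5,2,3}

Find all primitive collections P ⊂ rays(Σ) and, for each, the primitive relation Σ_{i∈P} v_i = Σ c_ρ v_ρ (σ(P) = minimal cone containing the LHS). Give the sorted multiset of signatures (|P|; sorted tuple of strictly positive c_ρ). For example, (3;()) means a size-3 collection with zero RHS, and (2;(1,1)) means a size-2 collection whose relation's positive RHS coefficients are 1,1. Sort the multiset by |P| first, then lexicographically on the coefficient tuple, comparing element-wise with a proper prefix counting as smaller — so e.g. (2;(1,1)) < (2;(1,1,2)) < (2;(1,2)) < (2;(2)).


14 minimal non-faces of Δ(Σ) (on 8 rays):

  {1,4}:  v_{1} + v_{4} = v_{3}  ⟹  sig = (2;(1))
  {3,4}:  v_{3} + v_{4} = v_{8}  ⟹  sig = (2;(1))
  {3,8}:  v_{3} + v_{8} = v_{2}  ⟹  sig = (2;(1))
  {5,7}:  v_{5} + v_{7} = v_{2}  ⟹  sig = (2;(1))
  {4,5}:  v_{4} + v_{5} = v_{2} + v_{6} + v_{8}  ⟹  sig = (2;(1,1,1))
  {5,8}:  v_{5} + v_{8} = 2·v_{2} + v_{6}  ⟹  sig = (2;(1,2))
  {1,5}:  v_{1} + v_{5} = 4·v_{3} + v_{6}  ⟹  sig = (2;(1,4))
  {1,8}:  v_{1} + v_{8} = 2·v_{3}  ⟹  sig = (2;(2))
  {2,4}:  v_{2} + v_{4} = 2·v_{8}  ⟹  sig = (2;(2))
  {1,2}:  v_{1} + v_{2} = 3·v_{3}  ⟹  sig = (2;(3))
  {3,6,7}:  v_{3} + v_{6} + v_{7} = 0  ⟹  sig = (3;())
  {2,3,6}:  v_{2} + v_{3} + v_{6} = v_{5}  ⟹  sig = (3;(1))
  {2,6,7}:  v_{2} + v_{6} + v_{7} = v_{8}  ⟹  sig = (3;(1))
  {6,7,8}:  v_{6} + v_{7} + v_{8} = v_{4}  ⟹  sig = (3;(1))

so the primitive-relation signature multiset is
[(2;(1)), (2;(1)), (2;(1)), (2;(1)), (2;(1,1,1)), (2;(1,2)), (2;(1,4)), (2;(2)), (2;(2)), (2;(3)), (3;()), (3;(1)), (3;(1)), (3;(1))]


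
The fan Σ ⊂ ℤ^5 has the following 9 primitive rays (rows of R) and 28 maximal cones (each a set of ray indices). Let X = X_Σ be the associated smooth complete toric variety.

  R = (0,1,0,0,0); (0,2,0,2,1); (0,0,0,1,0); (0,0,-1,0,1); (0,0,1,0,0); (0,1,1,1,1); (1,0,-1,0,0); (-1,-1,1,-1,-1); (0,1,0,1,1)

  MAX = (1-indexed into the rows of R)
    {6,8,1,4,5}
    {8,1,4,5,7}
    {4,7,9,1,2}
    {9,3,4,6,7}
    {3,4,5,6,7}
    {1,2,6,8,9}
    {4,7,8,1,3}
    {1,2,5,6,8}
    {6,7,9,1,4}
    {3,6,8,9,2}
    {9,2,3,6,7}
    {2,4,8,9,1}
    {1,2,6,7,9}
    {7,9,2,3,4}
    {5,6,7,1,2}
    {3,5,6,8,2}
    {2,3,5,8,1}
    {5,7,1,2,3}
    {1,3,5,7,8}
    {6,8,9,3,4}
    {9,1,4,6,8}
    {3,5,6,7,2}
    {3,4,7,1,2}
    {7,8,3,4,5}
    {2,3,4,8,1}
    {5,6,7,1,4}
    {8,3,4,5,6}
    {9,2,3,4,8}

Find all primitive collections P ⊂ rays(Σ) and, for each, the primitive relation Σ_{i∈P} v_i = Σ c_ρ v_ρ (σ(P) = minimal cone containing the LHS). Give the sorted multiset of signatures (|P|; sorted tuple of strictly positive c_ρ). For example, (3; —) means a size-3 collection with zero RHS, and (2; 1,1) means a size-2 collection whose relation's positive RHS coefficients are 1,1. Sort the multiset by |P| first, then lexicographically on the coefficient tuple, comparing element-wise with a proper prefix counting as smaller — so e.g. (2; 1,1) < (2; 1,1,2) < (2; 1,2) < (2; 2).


The 9 primitive collections of Σ (r=9, n=5):

  P={5,9}:  v_{5} + v_{9} = v_{6}  ⟹  sig = (2; 1)
  P={7,8,9}:  v_{7} + v_{8} + v_{9} = 0  ⟹  sig = (3; —)
  P={1,3,9}:  v_{1} + v_{3} + v_{9} = v_{2}  ⟹  sig = (3; 1)
  P={6,7,8}:  v_{6} + v_{7} + v_{8} = v_{5}  ⟹  sig = (3; 1)
  P={1,3,6}:  v_{1} + v_{3} + v_{6} = v_{2} + v_{5}  ⟹  sig = (3; 1,1)
  P={2,7,8}:  v_{2} + v_{7} + v_{8} = v_{1} + v_{3}  ⟹  sig = (3; 1,1)
  P={2,4,5}:  v_{2} + v_{4} + v_{5} = 2·v_{9}  ⟹  sig = (3; 2)
  P={2,4,6}:  v_{2} + v_{4} + v_{6} = 3·v_{9}  ⟹  sig = (3; 3)
  P={1,3,4,5}:  v_{1} + v_{3} + v_{4} + v_{5} = v_{9}  ⟹  sig = (4; 1)

so the primitive-relation signature multiset is
    |P|=2: 1 collection, coeffs (1)
    |P|=3: 7 collections, coeffs (), (1), (1), (1,1), (1,1), (2), (3)
    |P|=4: 1 collection, coeffs (1)


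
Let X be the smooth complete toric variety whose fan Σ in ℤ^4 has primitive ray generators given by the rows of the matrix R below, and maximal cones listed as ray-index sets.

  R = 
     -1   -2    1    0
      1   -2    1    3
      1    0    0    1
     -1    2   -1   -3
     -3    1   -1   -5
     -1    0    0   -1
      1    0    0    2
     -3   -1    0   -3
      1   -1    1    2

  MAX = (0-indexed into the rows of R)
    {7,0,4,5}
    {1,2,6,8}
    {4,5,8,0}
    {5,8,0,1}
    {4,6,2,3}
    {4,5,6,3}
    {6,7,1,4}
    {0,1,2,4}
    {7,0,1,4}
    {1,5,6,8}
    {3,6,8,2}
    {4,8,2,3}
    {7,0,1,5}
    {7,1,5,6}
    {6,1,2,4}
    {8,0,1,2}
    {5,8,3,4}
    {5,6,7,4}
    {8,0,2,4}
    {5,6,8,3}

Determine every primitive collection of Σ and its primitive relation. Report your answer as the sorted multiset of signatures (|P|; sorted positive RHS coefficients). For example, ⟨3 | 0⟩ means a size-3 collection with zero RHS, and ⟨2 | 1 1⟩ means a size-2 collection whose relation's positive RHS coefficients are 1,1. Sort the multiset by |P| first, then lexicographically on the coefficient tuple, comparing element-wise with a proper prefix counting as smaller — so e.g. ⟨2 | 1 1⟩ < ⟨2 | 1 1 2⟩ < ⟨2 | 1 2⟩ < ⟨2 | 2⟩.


10 collections generate NE(X_Σ); each relation:

  P={1,3}:  v_{1} + v_{3} = 0  →  sig = ⟨2 | 0⟩
  P={2,5}:  v_{2} + v_{5} = 0  →  sig = ⟨2 | 0⟩
  P={0,3}:  v_{0} + v_{3} = v_{4} + v_{8}  →  sig = ⟨2 | 1 1⟩
  P={0,6}:  v_{0} + v_{6} = v_{1} + v_{5}  →  sig = ⟨2 | 1 1⟩
  P={2,7}:  v_{2} + v_{7} = v_{1} + v_{4}  →  sig = ⟨2 | 1 1⟩
  P={3,7}:  v_{3} + v_{7} = v_{4} + v_{5}  →  sig = ⟨2 | 1 1⟩
  P={7,8}:  v_{7} + v_{8} = v_{0} + v_{5}  →  sig = ⟨2 | 1 1⟩
  P={1,4,5}:  v_{1} + v_{4} + v_{5} = v_{7}  →  sig = ⟨3 | 1⟩
  P={1,4,8}:  v_{1} + v_{4} + v_{8} = v_{0}  →  sig = ⟨3 | 1⟩
  P={4,6,8}:  v_{4} + v_{6} + v_{8} = v_{5}  →  sig = ⟨3 | 1⟩

so the primitive-relation signature multiset is
{ ⟨2 | 0⟩ ×2,  ⟨2 | 1 1⟩ ×5,  ⟨3 | 1⟩ ×3 }


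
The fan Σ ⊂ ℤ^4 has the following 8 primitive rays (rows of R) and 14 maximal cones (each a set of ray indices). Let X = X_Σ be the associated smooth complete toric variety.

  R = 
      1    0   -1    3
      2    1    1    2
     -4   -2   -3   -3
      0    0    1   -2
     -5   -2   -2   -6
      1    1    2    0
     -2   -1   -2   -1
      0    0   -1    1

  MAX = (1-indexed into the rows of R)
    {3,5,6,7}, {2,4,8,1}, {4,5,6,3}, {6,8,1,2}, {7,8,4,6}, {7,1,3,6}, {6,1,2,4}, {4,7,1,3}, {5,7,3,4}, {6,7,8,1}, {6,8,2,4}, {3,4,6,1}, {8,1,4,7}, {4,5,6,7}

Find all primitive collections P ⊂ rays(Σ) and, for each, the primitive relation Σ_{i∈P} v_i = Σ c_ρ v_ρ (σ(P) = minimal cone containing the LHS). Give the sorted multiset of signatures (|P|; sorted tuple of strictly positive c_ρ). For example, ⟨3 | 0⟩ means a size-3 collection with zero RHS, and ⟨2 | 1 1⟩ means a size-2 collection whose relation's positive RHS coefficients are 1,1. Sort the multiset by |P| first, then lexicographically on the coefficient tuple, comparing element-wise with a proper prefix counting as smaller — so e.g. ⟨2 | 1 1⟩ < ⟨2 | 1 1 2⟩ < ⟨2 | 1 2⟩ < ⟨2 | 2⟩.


Σ has 9 primitive collections:

  • {1,5}:  v_{1} + v_{5} = v_{3} ; sig = ⟨2 | 1⟩
  • {2,3}:  v_{2} + v_{3} = v_{7} ; sig = ⟨2 | 1⟩
  • {2,7}:  v_{2} + v_{7} = v_{8} ; sig = ⟨2 | 1⟩
  • {2,5}:  v_{2} + v_{5} = v_{4} + v_{6} + 2·v_{7} ; sig = ⟨2 | 1 1 2⟩
  • {5,8}:  v_{5} + v_{8} = v_{4} + v_{6} + 3·v_{7} ; sig = ⟨2 | 1 1 3⟩
  • {3,8}:  v_{3} + v_{8} = 2·v_{7} ; sig = ⟨2 | 2⟩
  • {1,4,6,7}:  v_{1} + v_{4} + v_{6} + v_{7} = 0 ; sig = ⟨4 | 0⟩
  • {1,4,6,8}:  v_{1} + v_{4} + v_{6} + v_{8} = v_{2} ; sig = ⟨4 | 1⟩
  • {3,4,6,7}:  v_{3} + v_{4} + v_{6} + v_{7} = v_{5} ; sig = ⟨4 | 1⟩

Signatures (|P|; sorted positive RHS coefficients), sorted:
    ⟨2 | 1⟩
    ⟨2 | 1⟩
    ⟨2 | 1⟩
    ⟨2 | 1 1 2⟩
    ⟨2 | 1 1 3⟩
    ⟨2 | 2⟩
    ⟨4 | 0⟩
    ⟨4 | 1⟩
    ⟨4 | 1⟩


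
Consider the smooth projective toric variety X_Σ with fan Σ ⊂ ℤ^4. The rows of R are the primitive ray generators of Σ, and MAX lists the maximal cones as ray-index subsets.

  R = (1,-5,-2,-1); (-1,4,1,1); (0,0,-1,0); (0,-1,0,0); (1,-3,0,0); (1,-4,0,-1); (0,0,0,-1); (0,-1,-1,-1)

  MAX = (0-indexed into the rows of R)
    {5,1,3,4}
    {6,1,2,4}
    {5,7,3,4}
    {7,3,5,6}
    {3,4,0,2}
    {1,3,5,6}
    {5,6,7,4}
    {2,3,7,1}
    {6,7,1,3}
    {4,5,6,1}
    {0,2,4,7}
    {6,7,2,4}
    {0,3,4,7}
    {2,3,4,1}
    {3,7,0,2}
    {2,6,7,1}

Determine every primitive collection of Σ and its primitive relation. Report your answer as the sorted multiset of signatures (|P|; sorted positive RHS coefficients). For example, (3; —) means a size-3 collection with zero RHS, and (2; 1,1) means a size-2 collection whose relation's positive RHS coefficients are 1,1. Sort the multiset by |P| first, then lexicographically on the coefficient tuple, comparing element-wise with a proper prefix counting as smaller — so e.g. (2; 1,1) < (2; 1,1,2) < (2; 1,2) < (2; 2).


|primitive collections| = 9. Relations:

  P={0,1}:  v_{0} + v_{1} = v_{2} + v_{3}  →  sig = (2; 1,1)
  P={2,5}:  v_{2} + v_{5} = v_{4} + v_{7}  →  sig = (2; 1,1)
  P={0,6}:  v_{0} + v_{6} = v_{4} + 2·v_{7}  →  sig = (2; 1,2)
  P={0,5}:  v_{0} + v_{5} = v_{3} + 2·v_{4} + 2·v_{7}  →  sig = (2; 1,2,2)
  P={1,4,7}:  v_{1} + v_{4} + v_{7} = 0  →  sig = (3; —)
  P={2,3,6}:  v_{2} + v_{3} + v_{6} = v_{7}  →  sig = (3; 1)
  P={3,4,6}:  v_{3} + v_{4} + v_{6} = v_{5}  →  sig = (3; 1)
  P={1,5,7}:  v_{1} + v_{5} + v_{7} = v_{3} + v_{6}  →  sig = (3; 1,1)
  P={2,3,4,7}:  v_{2} + v_{3} + v_{4} + v_{7} = v_{0}  →  sig = (4; 1)

Signatures (|P|; sorted positive RHS coefficients), sorted:
    |P|=2: 4 collections, coeffs (1,1), (1,1), (1,2), (1,2,2)
    |P|=3: 4 collections, coeffs (), (1), (1), (1,1)
    |P|=4: 1 collection, coeffs (1)


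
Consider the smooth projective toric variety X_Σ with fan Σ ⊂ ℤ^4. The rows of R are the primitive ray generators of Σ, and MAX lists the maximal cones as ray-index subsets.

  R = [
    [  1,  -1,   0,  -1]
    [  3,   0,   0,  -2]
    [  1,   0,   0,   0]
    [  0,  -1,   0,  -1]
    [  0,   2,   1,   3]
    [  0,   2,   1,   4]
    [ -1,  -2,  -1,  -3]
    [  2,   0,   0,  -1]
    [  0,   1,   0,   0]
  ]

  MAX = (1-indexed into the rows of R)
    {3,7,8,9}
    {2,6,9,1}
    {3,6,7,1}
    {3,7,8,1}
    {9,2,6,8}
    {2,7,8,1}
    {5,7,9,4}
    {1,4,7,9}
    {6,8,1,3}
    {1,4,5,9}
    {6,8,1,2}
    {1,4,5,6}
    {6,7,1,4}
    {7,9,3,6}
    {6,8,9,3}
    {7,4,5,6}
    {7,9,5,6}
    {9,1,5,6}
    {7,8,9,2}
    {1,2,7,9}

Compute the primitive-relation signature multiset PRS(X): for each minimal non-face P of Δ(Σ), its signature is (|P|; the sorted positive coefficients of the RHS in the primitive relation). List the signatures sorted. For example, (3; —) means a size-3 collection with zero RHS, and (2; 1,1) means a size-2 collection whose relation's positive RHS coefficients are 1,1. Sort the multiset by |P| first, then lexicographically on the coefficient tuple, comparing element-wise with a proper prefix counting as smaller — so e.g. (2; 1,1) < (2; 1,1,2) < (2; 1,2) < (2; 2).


|primitive collections| = 14. Relations:

  • {3,4}:  v_{3} + v_{4} = v_{1}  →  sig = (2; 1)
  • {3,5}:  v_{3} + v_{5} = v_{1} + v_{6} + v_{9}  →  sig = (2; 1,1,1)
  • {4,8}:  v_{4} + v_{8} = 2·v_{1} + v_{9}  →  sig = (2; 1,2)
  • {5,8}:  v_{5} + v_{8} = 2·v_{1} + v_{6} + 2·v_{9}  →  sig = (2; 1,2,2)
  • {2,5}:  v_{2} + v_{5} = 3·v_{1} + v_{6} + 3·v_{9}  →  sig = (2; 1,3,3)
  • {2,3}:  v_{2} + v_{3} = 2·v_{8}  →  sig = (2; 2)
  • {2,4}:  v_{2} + v_{4} = 3·v_{1} + 2·v_{9}  →  sig = (2; 2,3)
  • {1,3,9}:  v_{1} + v_{3} + v_{9} = v_{8}  →  sig = (3; 1)
  • {1,5,7}:  v_{1} + v_{5} + v_{7} = v_{4}  →  sig = (3; 1)
  • {1,8,9}:  v_{1} + v_{8} + v_{9} = v_{2}  →  sig = (3; 1)
  • {2,6,7}:  v_{2} + v_{6} + v_{7} = v_{8}  →  sig = (3; 1)
  • {4,6,9}:  v_{4} + v_{6} + v_{9} = v_{5}  →  sig = (3; 1)
  • {6,7,8}:  v_{6} + v_{7} + v_{8} = v_{3}  →  sig = (3; 1)
  • {1,6,7,9}:  v_{1} + v_{6} + v_{7} + v_{9} = 0  →  sig = (4; —)

Sorted signature multiset PRS(X):
    (2; 1)
    (2; 1,1,1)
    (2; 1,2)
    (2; 1,2,2)
    (2; 1,3,3)
    (2; 2)
    (2; 2,3)
    (3; 1)
    (3; 1)
    (3; 1)
    (3; 1)
    (3; 1)
    (3; 1)
    (4; —)


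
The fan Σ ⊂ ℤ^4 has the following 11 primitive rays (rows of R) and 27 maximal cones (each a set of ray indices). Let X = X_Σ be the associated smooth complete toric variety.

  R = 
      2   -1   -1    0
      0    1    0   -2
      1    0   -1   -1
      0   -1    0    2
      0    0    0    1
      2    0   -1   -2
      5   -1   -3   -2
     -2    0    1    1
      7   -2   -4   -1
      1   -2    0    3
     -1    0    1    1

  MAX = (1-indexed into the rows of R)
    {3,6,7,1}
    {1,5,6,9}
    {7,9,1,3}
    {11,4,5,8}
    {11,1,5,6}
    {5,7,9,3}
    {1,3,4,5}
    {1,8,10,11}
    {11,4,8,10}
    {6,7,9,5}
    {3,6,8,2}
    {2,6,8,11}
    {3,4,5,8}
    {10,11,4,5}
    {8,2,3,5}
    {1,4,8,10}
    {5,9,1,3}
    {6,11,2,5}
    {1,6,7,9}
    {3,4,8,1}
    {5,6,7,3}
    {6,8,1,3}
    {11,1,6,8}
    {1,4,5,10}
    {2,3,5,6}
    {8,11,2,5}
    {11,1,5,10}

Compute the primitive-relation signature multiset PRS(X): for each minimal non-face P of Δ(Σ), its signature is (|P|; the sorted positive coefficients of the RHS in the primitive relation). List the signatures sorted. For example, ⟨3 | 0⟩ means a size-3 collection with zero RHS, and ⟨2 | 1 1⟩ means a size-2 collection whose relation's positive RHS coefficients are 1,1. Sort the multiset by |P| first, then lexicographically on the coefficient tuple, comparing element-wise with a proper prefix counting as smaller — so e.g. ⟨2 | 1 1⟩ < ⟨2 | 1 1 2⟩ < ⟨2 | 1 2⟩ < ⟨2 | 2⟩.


Minimal non-faces — 24 found among 11 rays, 27 max cones:

  P = {2,4}:  v_{2} + v_{4} = 0  so sig = ⟨2 | 0⟩
  P = {3,11}:  v_{3} + v_{11} = 0  so sig = ⟨2 | 0⟩
  P = {1,2}:  v_{1} + v_{2} = v_{6}  so sig = ⟨2 | 1⟩
  P = {4,6}:  v_{4} + v_{6} = v_{1}  so sig = ⟨2 | 1⟩
  P = {2,10}:  v_{2} + v_{10} = v_{1} + v_{11}  so sig = ⟨2 | 1 1⟩
  P = {3,10}:  v_{3} + v_{10} = v_{1} + v_{4}  so sig = ⟨2 | 1 1⟩
  P = {7,8}:  v_{7} + v_{8} = v_{1} + v_{3}  so sig = ⟨2 | 1 1⟩
  P = {2,9}:  v_{2} + v_{9} = v_{5} + v_{6} + v_{7}  so sig = ⟨2 | 1 1 1⟩
  P = {7,11}:  v_{7} + v_{11} = v_{1} + v_{5} + v_{6}  so sig = ⟨2 | 1 1 1⟩
  P = {2,7}:  v_{2} + v_{7} = v_{3} + v_{5} + 2·v_{6}  so sig = ⟨2 | 1 1 2⟩
  P = {4,7}:  v_{4} + v_{7} = 2·v_{1} + v_{3} + v_{5}  so sig = ⟨2 | 1 1 2⟩
  P = {8,9}:  v_{8} + v_{9} = 2·v_{1} + v_{3} + v_{5}  so sig = ⟨2 | 1 1 2⟩
  P = {6,10}:  v_{6} + v_{10} = 2·v_{1} + v_{11}  so sig = ⟨2 | 1 2⟩
  P = {9,11}:  v_{9} + v_{11} = 2·v_{1} + 2·v_{5} + v_{6}  so sig = ⟨2 | 1 2 2⟩
  P = {4,9}:  v_{4} + v_{9} = 3·v_{1} + v_{3} + 2·v_{5}  so sig = ⟨2 | 1 2 3⟩
  P = {7,10}:  v_{7} + v_{10} = 3·v_{1} + v_{5}  so sig = ⟨2 | 1 3⟩
  P = {9,10}:  v_{9} + v_{10} = 4·v_{1} + 2·v_{5}  so sig = ⟨2 | 2 4⟩
  P = {5,6,8}:  v_{5} + v_{6} + v_{8} = 0  so sig = ⟨3 | 0⟩
  P = {1,4,11}:  v_{1} + v_{4} + v_{11} = v_{10}  so sig = ⟨3 | 1⟩
  P = {1,5,7}:  v_{1} + v_{5} + v_{7} = v_{9}  so sig = ⟨3 | 1⟩
  P = {1,5,8}:  v_{1} + v_{5} + v_{8} = v_{4}  so sig = ⟨3 | 1⟩
  P = {5,8,10}:  v_{5} + v_{8} + v_{10} = 2·v_{4} + v_{11}  so sig = ⟨3 | 1 2⟩
  P = {3,6,9}:  v_{3} + v_{6} + v_{9} = 2·v_{7}  so sig = ⟨3 | 2⟩
  P = {1,3,5,6}:  v_{1} + v_{3} + v_{5} + v_{6} = v_{7}  so sig = ⟨4 | 1⟩

Signatures (|P|; sorted positive RHS coefficients), sorted:
{ ⟨2 | 0⟩ ×2,  ⟨2 | 1⟩ ×2,  ⟨2 | 1 1⟩ ×3,  ⟨2 | 1 1 1⟩ ×2,  ⟨2 | 1 1 2⟩ ×3,  ⟨2 | 1 2⟩,  ⟨2 | 1 2 2⟩,  ⟨2 | 1 2 3⟩,  ⟨2 | 1 3⟩,  ⟨2 | 2 4⟩,  ⟨3 | 0⟩,  ⟨3 | 1⟩ ×3,  ⟨3 | 1 2⟩,  ⟨3 | 2⟩,  ⟨4 | 1⟩ }


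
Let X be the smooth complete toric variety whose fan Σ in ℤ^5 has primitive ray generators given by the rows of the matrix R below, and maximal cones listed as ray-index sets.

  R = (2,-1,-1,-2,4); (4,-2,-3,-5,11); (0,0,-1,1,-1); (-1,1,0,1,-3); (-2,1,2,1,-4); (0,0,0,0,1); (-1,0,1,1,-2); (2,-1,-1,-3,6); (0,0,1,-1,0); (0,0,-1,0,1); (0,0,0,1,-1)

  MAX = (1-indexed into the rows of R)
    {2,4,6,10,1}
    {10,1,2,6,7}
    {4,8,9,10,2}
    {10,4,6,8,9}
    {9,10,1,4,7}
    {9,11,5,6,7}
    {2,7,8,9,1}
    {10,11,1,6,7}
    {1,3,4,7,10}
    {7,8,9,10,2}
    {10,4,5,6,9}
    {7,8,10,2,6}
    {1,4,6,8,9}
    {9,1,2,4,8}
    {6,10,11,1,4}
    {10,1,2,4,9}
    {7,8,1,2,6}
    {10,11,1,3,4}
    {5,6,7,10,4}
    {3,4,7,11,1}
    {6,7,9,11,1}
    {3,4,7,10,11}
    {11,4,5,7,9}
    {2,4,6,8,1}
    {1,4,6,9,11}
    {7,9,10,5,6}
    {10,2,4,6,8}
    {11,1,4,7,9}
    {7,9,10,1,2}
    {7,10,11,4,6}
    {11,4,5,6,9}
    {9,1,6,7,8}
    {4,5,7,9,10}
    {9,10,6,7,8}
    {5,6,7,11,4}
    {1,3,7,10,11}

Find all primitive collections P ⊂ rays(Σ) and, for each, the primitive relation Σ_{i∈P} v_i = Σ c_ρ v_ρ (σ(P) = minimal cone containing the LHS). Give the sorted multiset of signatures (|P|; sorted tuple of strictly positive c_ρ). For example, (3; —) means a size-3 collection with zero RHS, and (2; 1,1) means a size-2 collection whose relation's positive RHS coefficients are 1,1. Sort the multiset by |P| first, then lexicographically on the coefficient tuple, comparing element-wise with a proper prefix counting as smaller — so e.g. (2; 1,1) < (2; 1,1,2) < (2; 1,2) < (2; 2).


Minimal non-faces — 20 found among 11 rays, 36 max cones:

  • {1,5}:  v_{1} + v_{5} = v_{9}  ⟹  sig = (2; 1)
  • {3,5}:  v_{3} + v_{5} = v_{4} + v_{7}  ⟹  sig = (2; 1,1)
  • {3,6}:  v_{3} + v_{6} = v_{10} + v_{11}  ⟹  sig = (2; 1,1)
  • {3,8}:  v_{3} + v_{8} = v_{1} + v_{10}  ⟹  sig = (2; 1,1)
  • {8,11}:  v_{8} + v_{11} = v_{1} + v_{6}  ⟹  sig = (2; 1,1)
  • {2,5}:  v_{2} + v_{5} = v_{8} + v_{9} + v_{10}  ⟹  sig = (2; 1,1,1)
  • {3,9}:  v_{3} + v_{9} = v_{1} + v_{4} + v_{7}  ⟹  sig = (2; 1,1,1)
  • {2,11}:  v_{2} + v_{11} = 2·v_{1} + v_{6} + v_{10}  ⟹  sig = (2; 1,1,2)
  • {5,8}:  v_{5} + v_{8} = v_{6} + 2·v_{9} + v_{10}  ⟹  sig = (2; 1,1,2)
  • {2,3}:  v_{2} + v_{3} = 2·v_{1} + 2·v_{10}  ⟹  sig = (2; 2,2)
  • {9,10,11}:  v_{9} + v_{10} + v_{11} = 0  ⟹  sig = (3; —)
  • {1,8,10}:  v_{1} + v_{8} + v_{10} = v_{2}  ⟹  sig = (3; 1)
  • {4,7,8}:  v_{4} + v_{7} + v_{8} = v_{9} + v_{10}  ⟹  sig = (3; 1,1)
  • {5,10,11}:  v_{5} + v_{10} + v_{11} = v_{4} + v_{6} + v_{7}  ⟹  sig = (3; 1,1,1)
  • {2,4,7}:  v_{2} + v_{4} + v_{7} = v_{1} + v_{9} + 2·v_{10}  ⟹  sig = (3; 1,1,2)
  • {2,6,9}:  v_{2} + v_{6} + v_{9} = 2·v_{8}  ⟹  sig = (3; 2)
  • {1,4,6,7}:  v_{1} + v_{4} + v_{6} + v_{7} = 0  ⟹  sig = (4; —)
  • {1,6,9,10}:  v_{1} + v_{6} + v_{9} + v_{10} = v_{8}  ⟹  sig = (4; 1)
  • {4,6,7,9}:  v_{4} + v_{6} + v_{7} + v_{9} = v_{5}  ⟹  sig = (4; 1)
  • {1,4,7,10,11}:  v_{1} + v_{4} + v_{7} + v_{10} + v_{11} = v_{3}  ⟹  sig = (5; 1)

Signatures (|P|; sorted positive RHS coefficients), sorted:
    |P|=2: 10 collections, coeffs (1), (1,1), (1,1), (1,1), (1,1), (1,1,1), (1,1,1), (1,1,2), (1,1,2), (2,2)
    |P|=3: 6 collections, coeffs (), (1), (1,1), (1,1,1), (1,1,2), (2)
    |P|=4: 3 collections, coeffs (), (1), (1)
    |P|=5: 1 collection, coeffs (1)


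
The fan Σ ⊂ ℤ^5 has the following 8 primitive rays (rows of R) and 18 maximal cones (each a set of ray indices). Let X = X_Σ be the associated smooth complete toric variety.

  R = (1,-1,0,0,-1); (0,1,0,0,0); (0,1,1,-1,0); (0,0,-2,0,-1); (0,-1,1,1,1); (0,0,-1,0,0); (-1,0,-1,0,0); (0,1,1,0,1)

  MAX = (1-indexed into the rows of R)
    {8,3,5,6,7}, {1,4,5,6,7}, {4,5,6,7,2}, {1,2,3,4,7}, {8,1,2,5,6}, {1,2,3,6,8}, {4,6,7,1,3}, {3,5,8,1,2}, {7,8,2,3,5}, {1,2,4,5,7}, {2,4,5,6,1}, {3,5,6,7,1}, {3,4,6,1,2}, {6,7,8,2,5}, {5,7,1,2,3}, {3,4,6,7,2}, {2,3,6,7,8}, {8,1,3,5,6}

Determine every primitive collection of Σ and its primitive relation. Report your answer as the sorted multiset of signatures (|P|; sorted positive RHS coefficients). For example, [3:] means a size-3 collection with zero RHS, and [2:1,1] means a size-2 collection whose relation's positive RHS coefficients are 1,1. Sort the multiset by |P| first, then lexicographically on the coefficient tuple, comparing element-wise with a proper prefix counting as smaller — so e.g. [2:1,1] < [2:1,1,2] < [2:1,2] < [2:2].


Primitive collections (5):

  • {4,8}:  v_{4} + v_{8} = v_{2} + v_{6}  ⇒ sig = [2:1,1]
  • {1,7,8}:  v_{1} + v_{7} + v_{8} = 0  ⇒ sig = [3:]
  • {3,4,5}:  v_{3} + v_{4} + v_{5} = 0  ⇒ sig = [3:]
  • {1,2,6,7}:  v_{1} + v_{2} + v_{6} + v_{7} = v_{4}  ⇒ sig = [4:1]
  • {2,3,5,6}:  v_{2} + v_{3} + v_{5} + v_{6} = v_{8}  ⇒ sig = [4:1]

so the primitive-relation signature multiset is
[[2:1,1], [3:], [3:], [4:1], [4:1]]


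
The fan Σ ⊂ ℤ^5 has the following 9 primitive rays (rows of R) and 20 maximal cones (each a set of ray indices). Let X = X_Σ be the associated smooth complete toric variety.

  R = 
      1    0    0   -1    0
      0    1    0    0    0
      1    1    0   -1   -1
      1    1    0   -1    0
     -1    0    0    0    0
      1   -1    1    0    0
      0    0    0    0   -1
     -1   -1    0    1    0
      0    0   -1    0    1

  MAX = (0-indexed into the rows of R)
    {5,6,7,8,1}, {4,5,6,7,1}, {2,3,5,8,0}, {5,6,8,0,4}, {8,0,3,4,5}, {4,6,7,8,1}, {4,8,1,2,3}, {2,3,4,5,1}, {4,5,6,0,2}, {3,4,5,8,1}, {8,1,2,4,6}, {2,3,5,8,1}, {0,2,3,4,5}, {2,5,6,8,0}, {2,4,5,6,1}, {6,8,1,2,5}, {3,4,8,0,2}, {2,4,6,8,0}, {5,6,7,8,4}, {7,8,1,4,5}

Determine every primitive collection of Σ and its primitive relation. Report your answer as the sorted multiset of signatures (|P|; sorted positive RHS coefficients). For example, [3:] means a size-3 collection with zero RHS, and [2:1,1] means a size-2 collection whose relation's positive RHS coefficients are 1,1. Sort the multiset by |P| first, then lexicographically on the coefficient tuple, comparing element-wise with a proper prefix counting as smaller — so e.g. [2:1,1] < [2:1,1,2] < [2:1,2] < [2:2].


7 minimal non-faces of Δ(Σ) (on 9 rays):

  P={3,7}:  v_{3} + v_{7} = 0 — sig = [2:]
  P={0,1}:  v_{0} + v_{1} = v_{3} — sig = [2:1]
  P={2,7}:  v_{2} + v_{7} = v_{6} — sig = [2:1]
  P={3,6}:  v_{3} + v_{6} = v_{2} — sig = [2:1]
  P={0,7}:  v_{0} + v_{7} = v_{4} + v_{5} + v_{6} + v_{8} — sig = [2:1,1,1,1]
  P={2,4,5,8}:  v_{2} + v_{4} + v_{5} + v_{8} = v_{0} — sig = [4:1]
  P={1,4,5,6,8}:  v_{1} + v_{4} + v_{5} + v_{6} + v_{8} = 0 — sig = [5:]

so the primitive-relation signature multiset is
[[2:], [2:1], [2:1], [2:1], [2:1,1,1,1], [4:1], [5:]]


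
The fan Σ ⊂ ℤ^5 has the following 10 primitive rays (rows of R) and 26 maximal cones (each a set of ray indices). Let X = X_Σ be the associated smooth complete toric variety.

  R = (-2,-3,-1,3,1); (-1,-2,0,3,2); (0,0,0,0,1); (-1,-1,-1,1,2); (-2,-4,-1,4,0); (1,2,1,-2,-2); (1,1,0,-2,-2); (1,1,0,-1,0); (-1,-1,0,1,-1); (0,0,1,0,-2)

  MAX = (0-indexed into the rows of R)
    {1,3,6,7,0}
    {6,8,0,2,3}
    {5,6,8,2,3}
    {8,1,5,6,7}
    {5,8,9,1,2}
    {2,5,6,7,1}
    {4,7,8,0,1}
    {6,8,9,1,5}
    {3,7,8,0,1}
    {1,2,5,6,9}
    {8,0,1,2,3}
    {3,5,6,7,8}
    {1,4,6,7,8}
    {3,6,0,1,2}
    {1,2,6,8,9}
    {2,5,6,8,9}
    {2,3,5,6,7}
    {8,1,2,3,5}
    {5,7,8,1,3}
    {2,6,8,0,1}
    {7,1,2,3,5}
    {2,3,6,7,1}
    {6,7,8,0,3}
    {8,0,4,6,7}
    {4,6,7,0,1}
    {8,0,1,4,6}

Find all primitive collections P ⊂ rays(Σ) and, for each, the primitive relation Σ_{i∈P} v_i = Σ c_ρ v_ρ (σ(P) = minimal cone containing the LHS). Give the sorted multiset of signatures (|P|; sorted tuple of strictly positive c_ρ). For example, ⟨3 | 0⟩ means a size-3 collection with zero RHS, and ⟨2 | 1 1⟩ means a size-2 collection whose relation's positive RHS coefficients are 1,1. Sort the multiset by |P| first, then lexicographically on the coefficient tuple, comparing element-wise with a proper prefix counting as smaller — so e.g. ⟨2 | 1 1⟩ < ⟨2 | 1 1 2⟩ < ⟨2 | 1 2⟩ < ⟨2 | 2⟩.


Σ has 14 primitive collections:

  P={0,5}:  v_{0} + v_{5} = v_{8}  ⇒ sig = ⟨2 | 1⟩
  P={3,9}:  v_{3} + v_{9} = v_{2} + v_{8}  ⇒ sig = ⟨2 | 1 1⟩
  P={2,4}:  v_{2} + v_{4} = v_{0} + v_{1} + v_{6}  ⇒ sig = ⟨2 | 1 1 1⟩
  P={7,9}:  v_{7} + v_{9} = v_{1} + v_{5} + v_{6}  ⇒ sig = ⟨2 | 1 1 1⟩
  P={0,9}:  v_{0} + v_{9} = v_{1} + v_{2} + v_{6} + 2·v_{8}  ⇒ sig = ⟨2 | 1 1 1 2⟩
  P={4,5}:  v_{4} + v_{5} = v_{1} + v_{6} + v_{7} + 2·v_{8}  ⇒ sig = ⟨2 | 1 1 1 2⟩
  P={3,4}:  v_{3} + v_{4} = 2·v_{0} + v_{7}  ⇒ sig = ⟨2 | 1 2⟩
  P={4,9}:  v_{4} + v_{9} = 2·v_{1} + 2·v_{6} + 2·v_{8}  ⇒ sig = ⟨2 | 2 2 2⟩
  P={2,7,8}:  v_{2} + v_{7} + v_{8} = 0  ⇒ sig = ⟨3 | 0⟩
  P={0,2,7}:  v_{0} + v_{2} + v_{7} = v_{1} + v_{3} + v_{6}  ⇒ sig = ⟨3 | 1 1 1⟩
  P={1,3,5,6}:  v_{1} + v_{3} + v_{5} + v_{6} = 0  ⇒ sig = ⟨4 | 0⟩
  P={1,3,6,8}:  v_{1} + v_{3} + v_{6} + v_{8} = v_{0}  ⇒ sig = ⟨4 | 1⟩
  P={0,1,6,7,8}:  v_{0} + v_{1} + v_{6} + v_{7} + v_{8} = v_{4}  ⇒ sig = ⟨5 | 1⟩
  P={1,2,5,6,8}:  v_{1} + v_{2} + v_{5} + v_{6} + v_{8} = v_{9}  ⇒ sig = ⟨5 | 1⟩

Signatures (|P|; sorted positive RHS coefficients), sorted:
{ ⟨2 | 1⟩,  ⟨2 | 1 1⟩,  ⟨2 | 1 1 1⟩ ×2,  ⟨2 | 1 1 1 2⟩ ×2,  ⟨2 | 1 2⟩,  ⟨2 | 2 2 2⟩,  ⟨3 | 0⟩,  ⟨3 | 1 1 1⟩,  ⟨4 | 0⟩,  ⟨4 | 1⟩,  ⟨5 | 1⟩ ×2 }
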